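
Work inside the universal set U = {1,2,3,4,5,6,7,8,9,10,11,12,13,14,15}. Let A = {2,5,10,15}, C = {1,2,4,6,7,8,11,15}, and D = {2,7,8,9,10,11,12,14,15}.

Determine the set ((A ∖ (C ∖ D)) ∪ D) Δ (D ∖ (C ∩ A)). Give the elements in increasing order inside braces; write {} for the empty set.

{2,5,15}

C ∖ D = {1,4,6}
A ∖ (C ∖ D) = {2,5,10,15}
(A ∖ (C ∖ D)) ∪ D = {2,5,7,8,9,10,11,12,14,15}
C ∩ A = {2,15}
D ∖ (C ∩ A) = {7,8,9,10,11,12,14}
((A ∖ (C ∖ D)) ∪ D) Δ (D ∖ (C ∩ A)) = {2,5,15}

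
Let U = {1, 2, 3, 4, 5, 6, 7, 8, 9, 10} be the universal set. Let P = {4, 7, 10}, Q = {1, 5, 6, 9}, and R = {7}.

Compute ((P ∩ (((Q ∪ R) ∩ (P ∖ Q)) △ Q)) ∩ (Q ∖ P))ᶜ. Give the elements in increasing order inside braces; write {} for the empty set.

{1, 2, 3, 4, 5, 6, 7, 8, 9, 10}

Q ∪ R = {1, 5, 6, 7, 9}
P ∖ Q = {4, 7, 10}
(Q ∪ R) ∩ (P ∖ Q) = {7}
((Q ∪ R) ∩ (P ∖ Q)) △ Q = {1, 5, 6, 7, 9}
P ∩ (((Q ∪ R) ∩ (P ∖ Q)) △ Q) = {7}
Q ∖ P = {1, 5, 6, 9}
(P ∩ (((Q ∪ R) ∩ (P ∖ Q)) △ Q)) ∩ (Q ∖ P) = {}
((P ∩ (((Q ∪ R) ∩ (P ∖ Q)) △ Q)) ∩ (Q ∖ P))ᶜ = {1, 2, 3, 4, 5, 6, 7, 8, 9, 10}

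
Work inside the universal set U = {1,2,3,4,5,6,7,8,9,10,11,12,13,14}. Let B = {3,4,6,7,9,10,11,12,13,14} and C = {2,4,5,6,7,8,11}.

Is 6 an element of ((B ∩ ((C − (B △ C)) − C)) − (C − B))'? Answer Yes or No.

Yes

6 ∈ B and 6 ∈ C, so 6 ∉ B △ C
6 ∈ C and 6 ∉ (B △ C), so 6 ∈ C − (B △ C)
6 ∈ (C − (B △ C)) and 6 ∈ C, so 6 ∉ (C − (B △ C)) − C
6 ∈ B and 6 ∉ ((C − (B △ C)) − C), so 6 ∉ B ∩ ((C − (B △ C)) − C)
6 ∈ C and 6 ∈ B, so 6 ∉ C − B
6 ∉ (B ∩ ((C − (B △ C)) − C)) and 6 ∉ (C − B), so 6 ∉ (B ∩ ((C − (B △ C)) − C)) − (C − B)
6 ∈ ((B ∩ ((C − (B △ C)) − C)) − (C − B))' since 6 ∉ ((B ∩ ((C − (B △ C)) − C)) − (C − B))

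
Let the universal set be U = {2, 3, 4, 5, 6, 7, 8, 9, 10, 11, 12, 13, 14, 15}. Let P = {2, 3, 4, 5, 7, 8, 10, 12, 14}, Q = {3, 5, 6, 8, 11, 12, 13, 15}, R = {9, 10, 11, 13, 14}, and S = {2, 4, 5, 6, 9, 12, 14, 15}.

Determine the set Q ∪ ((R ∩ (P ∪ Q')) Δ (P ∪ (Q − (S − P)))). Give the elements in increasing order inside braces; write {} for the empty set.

Q' = {2, 4, 7, 9, 10, 14}
P ∪ Q' = {2, 3, 4, 5, 7, 8, 9, 10, 12, 14}
R ∩ (P ∪ Q') = {9, 10, 14}
S − P = {6, 9, 15}
Q − (S − P) = {3, 5, 8, 11, 12, 13}
P ∪ (Q − (S − P)) = {2, 3, 4, 5, 7, 8, 10, 11, 12, 13, 14}
(R ∩ (P ∪ Q')) Δ (P ∪ (Q − (S − P))) = {2, 3, 4, 5, 7, 8, 9, 11, 12, 13}
Q ∪ ((R ∩ (P ∪ Q')) Δ (P ∪ (Q − (S − P)))) = {2, 3, 4, 5, 6, 7, 8, 9, 11, 12, 13, 15}

{2, 3, 4, 5, 6, 7, 8, 9, 11, 12, 13, 15}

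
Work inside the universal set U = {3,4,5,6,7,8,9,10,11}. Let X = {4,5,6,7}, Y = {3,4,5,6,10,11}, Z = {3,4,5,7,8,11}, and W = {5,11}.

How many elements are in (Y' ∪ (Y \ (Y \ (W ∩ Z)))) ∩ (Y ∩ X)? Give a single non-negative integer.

1

Y' = {7,8,9}
W ∩ Z = {5,11}
Y \ (W ∩ Z) = {3,4,6,10}
Y \ (Y \ (W ∩ Z)) = {5,11}
Y' ∪ (Y \ (Y \ (W ∩ Z))) = {5,7,8,9,11}
Y ∩ X = {4,5,6}
(Y' ∪ (Y \ (Y \ (W ∩ Z)))) ∩ (Y ∩ X) = {5}
|(Y' ∪ (Y \ (Y \ (W ∩ Z)))) ∩ (Y ∩ X)| = 1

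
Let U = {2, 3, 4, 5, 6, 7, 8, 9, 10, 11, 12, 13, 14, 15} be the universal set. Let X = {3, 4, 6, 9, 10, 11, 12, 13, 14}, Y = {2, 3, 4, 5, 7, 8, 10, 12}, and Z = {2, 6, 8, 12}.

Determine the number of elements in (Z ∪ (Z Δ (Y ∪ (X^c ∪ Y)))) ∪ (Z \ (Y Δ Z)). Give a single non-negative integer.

X^c = {2, 5, 7, 8, 15}
X^c ∪ Y = {2, 3, 4, 5, 7, 8, 10, 12, 15}
Y ∪ (X^c ∪ Y) = {2, 3, 4, 5, 7, 8, 10, 12, 15}
Z Δ (Y ∪ (X^c ∪ Y)) = {3, 4, 5, 6, 7, 10, 15}
Z ∪ (Z Δ (Y ∪ (X^c ∪ Y))) = {2, 3, 4, 5, 6, 7, 8, 10, 12, 15}
Y Δ Z = {3, 4, 5, 6, 7, 10}
Z \ (Y Δ Z) = {2, 8, 12}
(Z ∪ (Z Δ (Y ∪ (X^c ∪ Y)))) ∪ (Z \ (Y Δ Z)) = {2, 3, 4, 5, 6, 7, 8, 10, 12, 15}
|(Z ∪ (Z Δ (Y ∪ (X^c ∪ Y)))) ∪ (Z \ (Y Δ Z))| = 10

10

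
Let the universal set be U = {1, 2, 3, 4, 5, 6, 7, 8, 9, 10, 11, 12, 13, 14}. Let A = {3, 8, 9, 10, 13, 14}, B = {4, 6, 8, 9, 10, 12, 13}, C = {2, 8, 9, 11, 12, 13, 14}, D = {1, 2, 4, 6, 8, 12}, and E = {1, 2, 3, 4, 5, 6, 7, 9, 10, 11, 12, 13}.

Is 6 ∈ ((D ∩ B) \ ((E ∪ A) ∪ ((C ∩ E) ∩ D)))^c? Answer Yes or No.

Yes

6 ∈ D and 6 ∈ B, so 6 ∈ D ∩ B
6 ∈ E and 6 ∉ A, so 6 ∈ E ∪ A
6 ∉ C and 6 ∈ E, so 6 ∉ C ∩ E
6 ∉ (C ∩ E) and 6 ∈ D, so 6 ∉ (C ∩ E) ∩ D
6 ∈ (E ∪ A) and 6 ∉ ((C ∩ E) ∩ D), so 6 ∈ (E ∪ A) ∪ ((C ∩ E) ∩ D)
6 ∈ (D ∩ B) and 6 ∈ ((E ∪ A) ∪ ((C ∩ E) ∩ D)), so 6 ∉ (D ∩ B) \ ((E ∪ A) ∪ ((C ∩ E) ∩ D))
6 ∈ ((D ∩ B) \ ((E ∪ A) ∪ ((C ∩ E) ∩ D)))^c since 6 ∉ ((D ∩ B) \ ((E ∪ A) ∪ ((C ∩ E) ∩ D)))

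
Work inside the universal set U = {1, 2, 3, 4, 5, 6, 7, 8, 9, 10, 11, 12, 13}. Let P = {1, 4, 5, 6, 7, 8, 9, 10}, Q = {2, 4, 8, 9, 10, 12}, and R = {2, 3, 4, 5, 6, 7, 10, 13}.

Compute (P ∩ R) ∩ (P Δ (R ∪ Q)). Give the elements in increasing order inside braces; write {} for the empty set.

P ∩ R = {4, 5, 6, 7, 10}
R ∪ Q = {2, 3, 4, 5, 6, 7, 8, 9, 10, 12, 13}
P Δ (R ∪ Q) = {1, 2, 3, 12, 13}
(P ∩ R) ∩ (P Δ (R ∪ Q)) = {}

{}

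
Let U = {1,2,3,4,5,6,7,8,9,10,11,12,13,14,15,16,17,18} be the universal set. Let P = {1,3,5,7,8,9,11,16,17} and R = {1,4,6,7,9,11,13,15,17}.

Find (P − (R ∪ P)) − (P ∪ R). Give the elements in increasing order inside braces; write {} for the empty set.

{}

R ∪ P = {1,3,4,5,6,7,8,9,11,13,15,16,17}
P − (R ∪ P) = {}
P ∪ R = {1,3,4,5,6,7,8,9,11,13,15,16,17}
(P − (R ∪ P)) − (P ∪ R) = {}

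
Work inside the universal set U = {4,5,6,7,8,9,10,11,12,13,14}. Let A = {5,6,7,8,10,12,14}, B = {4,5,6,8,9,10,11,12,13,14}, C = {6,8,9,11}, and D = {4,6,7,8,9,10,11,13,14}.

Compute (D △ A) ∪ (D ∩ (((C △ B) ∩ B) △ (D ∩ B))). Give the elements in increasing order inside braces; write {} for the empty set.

{4,5,6,8,9,11,12,13}

D △ A = {4,5,9,11,12,13}
C △ B = {4,5,10,12,13,14}
(C △ B) ∩ B = {4,5,10,12,13,14}
D ∩ B = {4,6,8,9,10,11,13,14}
((C △ B) ∩ B) △ (D ∩ B) = {5,6,8,9,11,12}
D ∩ (((C △ B) ∩ B) △ (D ∩ B)) = {6,8,9,11}
(D △ A) ∪ (D ∩ (((C △ B) ∩ B) △ (D ∩ B))) = {4,5,6,8,9,11,12,13}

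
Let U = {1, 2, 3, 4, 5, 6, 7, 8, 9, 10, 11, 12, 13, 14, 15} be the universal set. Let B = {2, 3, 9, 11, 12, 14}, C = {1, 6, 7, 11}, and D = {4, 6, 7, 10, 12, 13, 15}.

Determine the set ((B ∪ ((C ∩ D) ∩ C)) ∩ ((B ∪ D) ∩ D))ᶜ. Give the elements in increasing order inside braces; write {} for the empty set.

{1, 2, 3, 4, 5, 8, 9, 10, 11, 13, 14, 15}

C ∩ D = {6, 7}
(C ∩ D) ∩ C = {6, 7}
B ∪ ((C ∩ D) ∩ C) = {2, 3, 6, 7, 9, 11, 12, 14}
B ∪ D = {2, 3, 4, 6, 7, 9, 10, 11, 12, 13, 14, 15}
(B ∪ D) ∩ D = {4, 6, 7, 10, 12, 13, 15}
(B ∪ ((C ∩ D) ∩ C)) ∩ ((B ∪ D) ∩ D) = {6, 7, 12}
((B ∪ ((C ∩ D) ∩ C)) ∩ ((B ∪ D) ∩ D))ᶜ = {1, 2, 3, 4, 5, 8, 9, 10, 11, 13, 14, 15}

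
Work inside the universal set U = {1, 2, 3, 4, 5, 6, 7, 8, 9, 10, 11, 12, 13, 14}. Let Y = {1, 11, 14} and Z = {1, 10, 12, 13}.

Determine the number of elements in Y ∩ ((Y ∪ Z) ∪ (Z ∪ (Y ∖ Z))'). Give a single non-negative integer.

Y ∪ Z = {1, 10, 11, 12, 13, 14}
Y ∖ Z = {11, 14}
Z ∪ (Y ∖ Z) = {1, 10, 11, 12, 13, 14}
(Z ∪ (Y ∖ Z))' = {2, 3, 4, 5, 6, 7, 8, 9}
(Y ∪ Z) ∪ (Z ∪ (Y ∖ Z))' = {1, 2, 3, 4, 5, 6, 7, 8, 9, 10, 11, 12, 13, 14}
Y ∩ ((Y ∪ Z) ∪ (Z ∪ (Y ∖ Z))') = {1, 11, 14}
|Y ∩ ((Y ∪ Z) ∪ (Z ∪ (Y ∖ Z))')| = 3

3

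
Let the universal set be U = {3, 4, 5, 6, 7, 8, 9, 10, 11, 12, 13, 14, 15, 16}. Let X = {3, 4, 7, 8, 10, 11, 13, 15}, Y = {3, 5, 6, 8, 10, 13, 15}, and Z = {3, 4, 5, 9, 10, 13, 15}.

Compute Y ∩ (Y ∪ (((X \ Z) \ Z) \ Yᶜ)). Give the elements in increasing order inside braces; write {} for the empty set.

{3, 5, 6, 8, 10, 13, 15}

X \ Z = {7, 8, 11}
(X \ Z) \ Z = {7, 8, 11}
Yᶜ = {4, 7, 9, 11, 12, 14, 16}
((X \ Z) \ Z) \ Yᶜ = {8}
Y ∪ (((X \ Z) \ Z) \ Yᶜ) = {3, 5, 6, 8, 10, 13, 15}
Y ∩ (Y ∪ (((X \ Z) \ Z) \ Yᶜ)) = {3, 5, 6, 8, 10, 13, 15}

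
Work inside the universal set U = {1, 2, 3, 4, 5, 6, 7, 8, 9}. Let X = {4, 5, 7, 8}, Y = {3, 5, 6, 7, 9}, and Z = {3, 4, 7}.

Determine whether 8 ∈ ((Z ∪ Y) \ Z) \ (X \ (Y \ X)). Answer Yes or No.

8 ∉ Z and 8 ∉ Y, so 8 ∉ Z ∪ Y
8 ∉ (Z ∪ Y) and 8 ∉ Z, so 8 ∉ (Z ∪ Y) \ Z
8 ∉ Y and 8 ∈ X, so 8 ∉ Y \ X
8 ∈ X and 8 ∉ (Y \ X), so 8 ∈ X \ (Y \ X)
8 ∉ ((Z ∪ Y) \ Z) and 8 ∈ (X \ (Y \ X)), so 8 ∉ ((Z ∪ Y) \ Z) \ (X \ (Y \ X))

No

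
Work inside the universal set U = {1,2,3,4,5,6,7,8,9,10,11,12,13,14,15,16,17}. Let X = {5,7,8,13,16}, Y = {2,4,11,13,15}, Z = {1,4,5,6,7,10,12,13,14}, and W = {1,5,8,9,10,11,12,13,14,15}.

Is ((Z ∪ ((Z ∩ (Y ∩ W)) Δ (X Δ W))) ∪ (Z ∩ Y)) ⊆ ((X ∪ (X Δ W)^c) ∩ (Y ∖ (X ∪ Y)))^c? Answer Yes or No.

Yes

Y ∩ W = {11,13,15}
Z ∩ (Y ∩ W) = {13}
X Δ W = {1,7,9,10,11,12,14,15,16}
(Z ∩ (Y ∩ W)) Δ (X Δ W) = {1,7,9,10,11,12,13,14,15,16}
Z ∪ ((Z ∩ (Y ∩ W)) Δ (X Δ W)) = {1,4,5,6,7,9,10,11,12,13,14,15,16}
Z ∩ Y = {4,13}
(Z ∪ ((Z ∩ (Y ∩ W)) Δ (X Δ W))) ∪ (Z ∩ Y) = {1,4,5,6,7,9,10,11,12,13,14,15,16}
(X Δ W)^c = {2,3,4,5,6,8,13,17}
X ∪ (X Δ W)^c = {2,3,4,5,6,7,8,13,16,17}
X ∪ Y = {2,4,5,7,8,11,13,15,16}
Y ∖ (X ∪ Y) = {}
(X ∪ (X Δ W)^c) ∩ (Y ∖ (X ∪ Y)) = {}
((X ∪ (X Δ W)^c) ∩ (Y ∖ (X ∪ Y)))^c = {1,2,3,4,5,6,7,8,9,10,11,12,13,14,15,16,17}
Every element of {1,4,5,6,7,9,10,11,12,13,14,15,16} is in {1,2,3,4,5,6,7,8,9,10,11,12,13,14,15,16,17}, so (Z ∪ ((Z ∩ (Y ∩ W)) Δ (X Δ W))) ∪ (Z ∩ Y) ⊆ ((X ∪ (X Δ W)^c) ∩ (Y ∖ (X ∪ Y)))^c.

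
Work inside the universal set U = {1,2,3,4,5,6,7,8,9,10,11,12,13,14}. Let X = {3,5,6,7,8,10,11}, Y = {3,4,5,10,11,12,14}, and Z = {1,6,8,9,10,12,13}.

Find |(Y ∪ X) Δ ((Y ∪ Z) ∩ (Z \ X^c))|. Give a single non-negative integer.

Y ∪ X = {3,4,5,6,7,8,10,11,12,14}
Y ∪ Z = {1,3,4,5,6,8,9,10,11,12,13,14}
X^c = {1,2,4,9,12,13,14}
Z \ X^c = {6,8,10}
(Y ∪ Z) ∩ (Z \ X^c) = {6,8,10}
(Y ∪ X) Δ ((Y ∪ Z) ∩ (Z \ X^c)) = {3,4,5,7,11,12,14}
|(Y ∪ X) Δ ((Y ∪ Z) ∩ (Z \ X^c))| = 7

7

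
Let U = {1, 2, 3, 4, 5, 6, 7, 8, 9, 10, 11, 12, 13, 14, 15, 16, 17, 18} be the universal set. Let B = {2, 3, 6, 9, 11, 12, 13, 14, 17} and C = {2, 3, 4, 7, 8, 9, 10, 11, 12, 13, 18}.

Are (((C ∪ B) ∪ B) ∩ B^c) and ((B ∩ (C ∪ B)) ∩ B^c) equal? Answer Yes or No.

No

C ∪ B = {2, 3, 4, 6, 7, 8, 9, 10, 11, 12, 13, 14, 17, 18}
(C ∪ B) ∪ B = {2, 3, 4, 6, 7, 8, 9, 10, 11, 12, 13, 14, 17, 18}
B^c = {1, 4, 5, 7, 8, 10, 15, 16, 18}
((C ∪ B) ∪ B) ∩ B^c = {4, 7, 8, 10, 18}
B ∩ (C ∪ B) = {2, 3, 6, 9, 11, 12, 13, 14, 17}
(B ∩ (C ∪ B)) ∩ B^c = {}
4 ∈ ((C ∪ B) ∪ B) ∩ B^c but 4 ∉ (B ∩ (C ∪ B)) ∩ B^c, so they differ.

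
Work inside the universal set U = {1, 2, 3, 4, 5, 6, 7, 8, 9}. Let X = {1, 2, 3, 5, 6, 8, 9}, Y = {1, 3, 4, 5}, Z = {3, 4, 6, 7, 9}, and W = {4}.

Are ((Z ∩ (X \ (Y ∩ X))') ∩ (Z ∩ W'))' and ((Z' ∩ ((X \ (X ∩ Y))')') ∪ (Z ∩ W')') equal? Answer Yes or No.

No

Y ∩ X = {1, 3, 5}
X \ (Y ∩ X) = {2, 6, 8, 9}
(X \ (Y ∩ X))' = {1, 3, 4, 5, 7}
Z ∩ (X \ (Y ∩ X))' = {3, 4, 7}
W' = {1, 2, 3, 5, 6, 7, 8, 9}
Z ∩ W' = {3, 6, 7, 9}
(Z ∩ (X \ (Y ∩ X))') ∩ (Z ∩ W') = {3, 7}
((Z ∩ (X \ (Y ∩ X))') ∩ (Z ∩ W'))' = {1, 2, 4, 5, 6, 8, 9}
Z' = {1, 2, 5, 8}
X ∩ Y = {1, 3, 5}
X \ (X ∩ Y) = {2, 6, 8, 9}
(X \ (X ∩ Y))' = {1, 3, 4, 5, 7}
((X \ (X ∩ Y))')' = {2, 6, 8, 9}
Z' ∩ ((X \ (X ∩ Y))')' = {2, 8}
(Z ∩ W')' = {1, 2, 4, 5, 8}
(Z' ∩ ((X \ (X ∩ Y))')') ∪ (Z ∩ W')' = {1, 2, 4, 5, 8}
6 ∈ ((Z ∩ (X \ (Y ∩ X))') ∩ (Z ∩ W'))' but 6 ∉ (Z' ∩ ((X \ (X ∩ Y))')') ∪ (Z ∩ W')', so they differ.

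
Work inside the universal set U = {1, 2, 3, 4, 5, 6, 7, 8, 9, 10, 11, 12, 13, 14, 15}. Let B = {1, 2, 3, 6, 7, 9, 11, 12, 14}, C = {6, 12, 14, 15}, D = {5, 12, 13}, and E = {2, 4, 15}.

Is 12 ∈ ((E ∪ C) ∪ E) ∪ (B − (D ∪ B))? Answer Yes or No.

12 ∉ E and 12 ∈ C, so 12 ∈ E ∪ C
12 ∈ (E ∪ C) and 12 ∉ E, so 12 ∈ (E ∪ C) ∪ E
12 ∈ D and 12 ∈ B, so 12 ∈ D ∪ B
12 ∈ B and 12 ∈ (D ∪ B), so 12 ∉ B − (D ∪ B)
12 ∈ ((E ∪ C) ∪ E) and 12 ∉ (B − (D ∪ B)), so 12 ∈ ((E ∪ C) ∪ E) ∪ (B − (D ∪ B))

Yes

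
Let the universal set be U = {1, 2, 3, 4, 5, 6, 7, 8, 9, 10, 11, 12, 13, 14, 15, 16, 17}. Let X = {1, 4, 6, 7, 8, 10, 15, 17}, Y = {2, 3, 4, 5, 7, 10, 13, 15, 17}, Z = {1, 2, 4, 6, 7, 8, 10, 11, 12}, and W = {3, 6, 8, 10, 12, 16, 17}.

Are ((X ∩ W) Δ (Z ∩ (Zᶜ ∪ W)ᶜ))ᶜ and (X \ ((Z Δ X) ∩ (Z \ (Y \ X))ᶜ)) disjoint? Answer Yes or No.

X ∩ W = {6, 8, 10, 17}
Zᶜ = {3, 5, 9, 13, 14, 15, 16, 17}
Zᶜ ∪ W = {3, 5, 6, 8, 9, 10, 12, 13, 14, 15, 16, 17}
(Zᶜ ∪ W)ᶜ = {1, 2, 4, 7, 11}
Z ∩ (Zᶜ ∪ W)ᶜ = {1, 2, 4, 7, 11}
(X ∩ W) Δ (Z ∩ (Zᶜ ∪ W)ᶜ) = {1, 2, 4, 6, 7, 8, 10, 11, 17}
((X ∩ W) Δ (Z ∩ (Zᶜ ∪ W)ᶜ))ᶜ = {3, 5, 9, 12, 13, 14, 15, 16}
Z Δ X = {2, 11, 12, 15, 17}
Y \ X = {2, 3, 5, 13}
Z \ (Y \ X) = {1, 4, 6, 7, 8, 10, 11, 12}
(Z \ (Y \ X))ᶜ = {2, 3, 5, 9, 13, 14, 15, 16, 17}
(Z Δ X) ∩ (Z \ (Y \ X))ᶜ = {2, 15, 17}
X \ ((Z Δ X) ∩ (Z \ (Y \ X))ᶜ) = {1, 4, 6, 7, 8, 10}
{3, 5, 9, 12, 13, 14, 15, 16} and {1, 4, 6, 7, 8, 10} share no elements.

Yes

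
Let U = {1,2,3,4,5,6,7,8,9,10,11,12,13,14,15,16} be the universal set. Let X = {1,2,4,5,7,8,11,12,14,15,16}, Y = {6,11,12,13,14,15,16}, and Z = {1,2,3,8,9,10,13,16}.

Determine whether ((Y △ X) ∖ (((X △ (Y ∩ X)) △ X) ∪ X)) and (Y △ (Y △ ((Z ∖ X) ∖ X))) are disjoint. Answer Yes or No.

Y △ X = {1,2,4,5,6,7,8,13}
Y ∩ X = {11,12,14,15,16}
X △ (Y ∩ X) = {1,2,4,5,7,8}
(X △ (Y ∩ X)) △ X = {11,12,14,15,16}
((X △ (Y ∩ X)) △ X) ∪ X = {1,2,4,5,7,8,11,12,14,15,16}
(Y △ X) ∖ (((X △ (Y ∩ X)) △ X) ∪ X) = {6,13}
Z ∖ X = {3,9,10,13}
(Z ∖ X) ∖ X = {3,9,10,13}
Y △ ((Z ∖ X) ∖ X) = {3,6,9,10,11,12,14,15,16}
Y △ (Y △ ((Z ∖ X) ∖ X)) = {3,9,10,13}
13 lies in both, so they are not disjoint.

No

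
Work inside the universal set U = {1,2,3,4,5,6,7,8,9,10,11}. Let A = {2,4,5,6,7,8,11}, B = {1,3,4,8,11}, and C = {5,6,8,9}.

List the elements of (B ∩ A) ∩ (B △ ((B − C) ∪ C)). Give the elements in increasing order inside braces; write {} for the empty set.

{}

B ∩ A = {4,8,11}
B − C = {1,3,4,11}
(B − C) ∪ C = {1,3,4,5,6,8,9,11}
B △ ((B − C) ∪ C) = {5,6,9}
(B ∩ A) ∩ (B △ ((B − C) ∪ C)) = {}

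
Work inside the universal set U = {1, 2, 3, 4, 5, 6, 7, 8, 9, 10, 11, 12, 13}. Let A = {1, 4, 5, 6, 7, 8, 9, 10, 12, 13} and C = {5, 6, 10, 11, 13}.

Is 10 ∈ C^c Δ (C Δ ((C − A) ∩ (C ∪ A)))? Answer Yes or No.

10 ∈ C, so 10 ∉ C^c
10 ∈ C and 10 ∈ A, so 10 ∉ C − A
10 ∈ C and 10 ∈ A, so 10 ∈ C ∪ A
10 ∉ (C − A) and 10 ∈ (C ∪ A), so 10 ∉ (C − A) ∩ (C ∪ A)
10 ∈ C and 10 ∉ ((C − A) ∩ (C ∪ A)), so 10 ∈ C Δ ((C − A) ∩ (C ∪ A))
10 ∉ C^c and 10 ∈ (C Δ ((C − A) ∩ (C ∪ A))), so 10 ∈ C^c Δ (C Δ ((C − A) ∩ (C ∪ A)))

Yes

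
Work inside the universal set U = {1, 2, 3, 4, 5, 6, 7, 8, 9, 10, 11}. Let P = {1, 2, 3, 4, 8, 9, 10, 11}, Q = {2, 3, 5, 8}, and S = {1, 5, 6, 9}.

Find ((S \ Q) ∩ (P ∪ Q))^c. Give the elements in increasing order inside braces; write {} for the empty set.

{2, 3, 4, 5, 6, 7, 8, 10, 11}

S \ Q = {1, 6, 9}
P ∪ Q = {1, 2, 3, 4, 5, 8, 9, 10, 11}
(S \ Q) ∩ (P ∪ Q) = {1, 9}
((S \ Q) ∩ (P ∪ Q))^c = {2, 3, 4, 5, 6, 7, 8, 10, 11}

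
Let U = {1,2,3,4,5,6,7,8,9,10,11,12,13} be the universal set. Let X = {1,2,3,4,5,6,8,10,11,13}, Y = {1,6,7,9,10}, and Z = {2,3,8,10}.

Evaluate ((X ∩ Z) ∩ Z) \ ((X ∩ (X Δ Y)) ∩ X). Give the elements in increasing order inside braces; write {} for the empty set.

{10}

X ∩ Z = {2,3,8,10}
(X ∩ Z) ∩ Z = {2,3,8,10}
X Δ Y = {2,3,4,5,7,8,9,11,13}
X ∩ (X Δ Y) = {2,3,4,5,8,11,13}
(X ∩ (X Δ Y)) ∩ X = {2,3,4,5,8,11,13}
((X ∩ Z) ∩ Z) \ ((X ∩ (X Δ Y)) ∩ X) = {10}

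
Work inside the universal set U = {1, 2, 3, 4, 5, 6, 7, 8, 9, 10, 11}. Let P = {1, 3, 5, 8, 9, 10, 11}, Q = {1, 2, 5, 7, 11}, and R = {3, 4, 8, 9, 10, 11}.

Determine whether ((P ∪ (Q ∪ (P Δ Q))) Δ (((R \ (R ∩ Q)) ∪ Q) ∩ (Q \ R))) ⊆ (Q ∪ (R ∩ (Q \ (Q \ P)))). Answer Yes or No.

No

P Δ Q = {2, 3, 7, 8, 9, 10}
Q ∪ (P Δ Q) = {1, 2, 3, 5, 7, 8, 9, 10, 11}
P ∪ (Q ∪ (P Δ Q)) = {1, 2, 3, 5, 7, 8, 9, 10, 11}
R ∩ Q = {11}
R \ (R ∩ Q) = {3, 4, 8, 9, 10}
(R \ (R ∩ Q)) ∪ Q = {1, 2, 3, 4, 5, 7, 8, 9, 10, 11}
Q \ R = {1, 2, 5, 7}
((R \ (R ∩ Q)) ∪ Q) ∩ (Q \ R) = {1, 2, 5, 7}
(P ∪ (Q ∪ (P Δ Q))) Δ (((R \ (R ∩ Q)) ∪ Q) ∩ (Q \ R)) = {3, 8, 9, 10, 11}
Q \ P = {2, 7}
Q \ (Q \ P) = {1, 5, 11}
R ∩ (Q \ (Q \ P)) = {11}
Q ∪ (R ∩ (Q \ (Q \ P))) = {1, 2, 5, 7, 11}
3 ∈ (P ∪ (Q ∪ (P Δ Q))) Δ (((R \ (R ∩ Q)) ∪ Q) ∩ (Q \ R)) but 3 ∉ Q ∪ (R ∩ (Q \ (Q \ P))), so the inclusion fails.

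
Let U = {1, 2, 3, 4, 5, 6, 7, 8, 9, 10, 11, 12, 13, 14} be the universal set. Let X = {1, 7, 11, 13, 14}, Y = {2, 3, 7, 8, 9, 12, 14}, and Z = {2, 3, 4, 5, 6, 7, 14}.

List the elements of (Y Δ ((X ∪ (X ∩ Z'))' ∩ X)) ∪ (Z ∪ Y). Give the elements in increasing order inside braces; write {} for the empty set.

{2, 3, 4, 5, 6, 7, 8, 9, 12, 14}

Z' = {1, 8, 9, 10, 11, 12, 13}
X ∩ Z' = {1, 11, 13}
X ∪ (X ∩ Z') = {1, 7, 11, 13, 14}
(X ∪ (X ∩ Z'))' = {2, 3, 4, 5, 6, 8, 9, 10, 12}
(X ∪ (X ∩ Z'))' ∩ X = {}
Y Δ ((X ∪ (X ∩ Z'))' ∩ X) = {2, 3, 7, 8, 9, 12, 14}
Z ∪ Y = {2, 3, 4, 5, 6, 7, 8, 9, 12, 14}
(Y Δ ((X ∪ (X ∩ Z'))' ∩ X)) ∪ (Z ∪ Y) = {2, 3, 4, 5, 6, 7, 8, 9, 12, 14}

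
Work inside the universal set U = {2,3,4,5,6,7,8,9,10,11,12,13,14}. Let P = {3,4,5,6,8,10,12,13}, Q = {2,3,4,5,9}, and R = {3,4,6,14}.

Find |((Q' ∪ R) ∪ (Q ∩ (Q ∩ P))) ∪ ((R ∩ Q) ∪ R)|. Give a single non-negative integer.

11

Q' = {6,7,8,10,11,12,13,14}
Q' ∪ R = {3,4,6,7,8,10,11,12,13,14}
Q ∩ P = {3,4,5}
Q ∩ (Q ∩ P) = {3,4,5}
(Q' ∪ R) ∪ (Q ∩ (Q ∩ P)) = {3,4,5,6,7,8,10,11,12,13,14}
R ∩ Q = {3,4}
(R ∩ Q) ∪ R = {3,4,6,14}
((Q' ∪ R) ∪ (Q ∩ (Q ∩ P))) ∪ ((R ∩ Q) ∪ R) = {3,4,5,6,7,8,10,11,12,13,14}
|((Q' ∪ R) ∪ (Q ∩ (Q ∩ P))) ∪ ((R ∩ Q) ∪ R)| = 11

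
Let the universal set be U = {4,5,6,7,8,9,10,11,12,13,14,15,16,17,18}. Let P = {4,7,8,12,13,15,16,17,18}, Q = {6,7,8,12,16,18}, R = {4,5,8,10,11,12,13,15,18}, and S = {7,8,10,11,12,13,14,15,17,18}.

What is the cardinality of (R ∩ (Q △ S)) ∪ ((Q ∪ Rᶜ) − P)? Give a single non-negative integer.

Q △ S = {6,10,11,13,14,15,16,17}
R ∩ (Q △ S) = {10,11,13,15}
Rᶜ = {6,7,9,14,16,17}
Q ∪ Rᶜ = {6,7,8,9,12,14,16,17,18}
(Q ∪ Rᶜ) − P = {6,9,14}
(R ∩ (Q △ S)) ∪ ((Q ∪ Rᶜ) − P) = {6,9,10,11,13,14,15}
|(R ∩ (Q △ S)) ∪ ((Q ∪ Rᶜ) − P)| = 7

7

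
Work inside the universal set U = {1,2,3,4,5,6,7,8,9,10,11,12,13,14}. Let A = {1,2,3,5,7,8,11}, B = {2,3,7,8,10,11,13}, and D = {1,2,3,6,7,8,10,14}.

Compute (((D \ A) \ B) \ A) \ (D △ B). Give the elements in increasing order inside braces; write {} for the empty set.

{}

D \ A = {6,10,14}
(D \ A) \ B = {6,14}
((D \ A) \ B) \ A = {6,14}
D △ B = {1,6,11,13,14}
(((D \ A) \ B) \ A) \ (D △ B) = {}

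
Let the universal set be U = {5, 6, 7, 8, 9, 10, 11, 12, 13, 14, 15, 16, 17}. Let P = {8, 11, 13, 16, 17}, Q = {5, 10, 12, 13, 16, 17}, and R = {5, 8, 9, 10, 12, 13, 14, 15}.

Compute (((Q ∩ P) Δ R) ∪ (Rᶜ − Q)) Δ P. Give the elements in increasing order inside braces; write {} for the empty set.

Q ∩ P = {13, 16, 17}
(Q ∩ P) Δ R = {5, 8, 9, 10, 12, 14, 15, 16, 17}
Rᶜ = {6, 7, 11, 16, 17}
Rᶜ − Q = {6, 7, 11}
((Q ∩ P) Δ R) ∪ (Rᶜ − Q) = {5, 6, 7, 8, 9, 10, 11, 12, 14, 15, 16, 17}
(((Q ∩ P) Δ R) ∪ (Rᶜ − Q)) Δ P = {5, 6, 7, 9, 10, 12, 13, 14, 15}

{5, 6, 7, 9, 10, 12, 13, 14, 15}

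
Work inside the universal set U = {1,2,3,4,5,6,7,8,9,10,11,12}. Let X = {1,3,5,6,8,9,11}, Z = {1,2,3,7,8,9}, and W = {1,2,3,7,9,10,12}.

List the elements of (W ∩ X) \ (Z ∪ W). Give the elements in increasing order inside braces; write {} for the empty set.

{}

W ∩ X = {1,3,9}
Z ∪ W = {1,2,3,7,8,9,10,12}
(W ∩ X) \ (Z ∪ W) = {}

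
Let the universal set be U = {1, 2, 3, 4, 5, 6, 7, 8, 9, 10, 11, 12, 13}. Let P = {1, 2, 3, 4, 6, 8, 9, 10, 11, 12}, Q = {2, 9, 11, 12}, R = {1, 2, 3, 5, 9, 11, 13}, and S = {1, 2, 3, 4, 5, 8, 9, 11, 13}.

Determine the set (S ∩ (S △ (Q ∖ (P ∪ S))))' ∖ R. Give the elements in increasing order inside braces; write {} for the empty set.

P ∪ S = {1, 2, 3, 4, 5, 6, 8, 9, 10, 11, 12, 13}
Q ∖ (P ∪ S) = {}
S △ (Q ∖ (P ∪ S)) = {1, 2, 3, 4, 5, 8, 9, 11, 13}
S ∩ (S △ (Q ∖ (P ∪ S))) = {1, 2, 3, 4, 5, 8, 9, 11, 13}
(S ∩ (S △ (Q ∖ (P ∪ S))))' = {6, 7, 10, 12}
(S ∩ (S △ (Q ∖ (P ∪ S))))' ∖ R = {6, 7, 10, 12}

{6, 7, 10, 12}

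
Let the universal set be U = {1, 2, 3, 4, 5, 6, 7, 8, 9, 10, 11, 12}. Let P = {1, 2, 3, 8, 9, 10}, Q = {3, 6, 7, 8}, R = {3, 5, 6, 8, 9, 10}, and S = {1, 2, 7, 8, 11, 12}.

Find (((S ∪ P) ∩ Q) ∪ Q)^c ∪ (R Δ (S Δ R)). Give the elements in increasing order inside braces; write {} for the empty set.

{1, 2, 4, 5, 7, 8, 9, 10, 11, 12}

S ∪ P = {1, 2, 3, 7, 8, 9, 10, 11, 12}
(S ∪ P) ∩ Q = {3, 7, 8}
((S ∪ P) ∩ Q) ∪ Q = {3, 6, 7, 8}
(((S ∪ P) ∩ Q) ∪ Q)^c = {1, 2, 4, 5, 9, 10, 11, 12}
S Δ R = {1, 2, 3, 5, 6, 7, 9, 10, 11, 12}
R Δ (S Δ R) = {1, 2, 7, 8, 11, 12}
(((S ∪ P) ∩ Q) ∪ Q)^c ∪ (R Δ (S Δ R)) = {1, 2, 4, 5, 7, 8, 9, 10, 11, 12}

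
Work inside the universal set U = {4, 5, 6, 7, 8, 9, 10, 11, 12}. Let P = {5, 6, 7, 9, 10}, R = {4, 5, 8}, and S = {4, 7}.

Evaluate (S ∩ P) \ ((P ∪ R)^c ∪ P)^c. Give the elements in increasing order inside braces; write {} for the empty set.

S ∩ P = {7}
P ∪ R = {4, 5, 6, 7, 8, 9, 10}
(P ∪ R)^c = {11, 12}
(P ∪ R)^c ∪ P = {5, 6, 7, 9, 10, 11, 12}
((P ∪ R)^c ∪ P)^c = {4, 8}
(S ∩ P) \ ((P ∪ R)^c ∪ P)^c = {7}

{7}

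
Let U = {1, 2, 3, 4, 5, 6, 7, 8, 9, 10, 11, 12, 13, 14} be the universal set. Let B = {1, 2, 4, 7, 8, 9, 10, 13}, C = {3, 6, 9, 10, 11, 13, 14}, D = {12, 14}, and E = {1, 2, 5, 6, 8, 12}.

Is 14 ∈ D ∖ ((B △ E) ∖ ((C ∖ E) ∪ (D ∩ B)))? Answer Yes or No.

14 ∉ B and 14 ∉ E, so 14 ∉ B △ E
14 ∈ C and 14 ∉ E, so 14 ∈ C ∖ E
14 ∈ D and 14 ∉ B, so 14 ∉ D ∩ B
14 ∈ (C ∖ E) and 14 ∉ (D ∩ B), so 14 ∈ (C ∖ E) ∪ (D ∩ B)
14 ∉ (B △ E) and 14 ∈ ((C ∖ E) ∪ (D ∩ B)), so 14 ∉ (B △ E) ∖ ((C ∖ E) ∪ (D ∩ B))
14 ∈ D and 14 ∉ ((B △ E) ∖ ((C ∖ E) ∪ (D ∩ B))), so 14 ∈ D ∖ ((B △ E) ∖ ((C ∖ E) ∪ (D ∩ B)))

Yes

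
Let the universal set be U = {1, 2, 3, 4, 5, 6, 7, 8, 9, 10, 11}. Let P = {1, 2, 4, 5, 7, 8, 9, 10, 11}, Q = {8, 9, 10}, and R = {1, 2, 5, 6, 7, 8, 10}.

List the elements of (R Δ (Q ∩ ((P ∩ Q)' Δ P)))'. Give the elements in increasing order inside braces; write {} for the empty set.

{3, 4, 8, 10, 11}

P ∩ Q = {8, 9, 10}
(P ∩ Q)' = {1, 2, 3, 4, 5, 6, 7, 11}
(P ∩ Q)' Δ P = {3, 6, 8, 9, 10}
Q ∩ ((P ∩ Q)' Δ P) = {8, 9, 10}
R Δ (Q ∩ ((P ∩ Q)' Δ P)) = {1, 2, 5, 6, 7, 9}
(R Δ (Q ∩ ((P ∩ Q)' Δ P)))' = {3, 4, 8, 10, 11}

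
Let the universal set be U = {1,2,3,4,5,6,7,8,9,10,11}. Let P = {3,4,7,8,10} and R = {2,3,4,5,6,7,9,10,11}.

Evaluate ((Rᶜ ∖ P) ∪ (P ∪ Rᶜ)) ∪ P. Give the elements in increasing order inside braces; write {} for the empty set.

Rᶜ = {1,8}
Rᶜ ∖ P = {1}
P ∪ Rᶜ = {1,3,4,7,8,10}
(Rᶜ ∖ P) ∪ (P ∪ Rᶜ) = {1,3,4,7,8,10}
((Rᶜ ∖ P) ∪ (P ∪ Rᶜ)) ∪ P = {1,3,4,7,8,10}

{1,3,4,7,8,10}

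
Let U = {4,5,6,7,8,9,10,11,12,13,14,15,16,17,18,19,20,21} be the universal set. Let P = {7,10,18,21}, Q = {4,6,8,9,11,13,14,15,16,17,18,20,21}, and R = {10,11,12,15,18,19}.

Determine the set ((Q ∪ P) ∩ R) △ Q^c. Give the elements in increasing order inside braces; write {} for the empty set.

Q ∪ P = {4,6,7,8,9,10,11,13,14,15,16,17,18,20,21}
(Q ∪ P) ∩ R = {10,11,15,18}
Q^c = {5,7,10,12,19}
((Q ∪ P) ∩ R) △ Q^c = {5,7,11,12,15,18,19}

{5,7,11,12,15,18,19}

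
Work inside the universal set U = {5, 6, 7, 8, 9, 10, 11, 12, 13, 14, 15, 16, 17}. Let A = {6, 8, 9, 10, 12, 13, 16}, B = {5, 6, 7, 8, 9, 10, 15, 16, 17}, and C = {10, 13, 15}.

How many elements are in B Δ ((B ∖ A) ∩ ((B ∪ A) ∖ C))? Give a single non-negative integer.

B ∖ A = {5, 7, 15, 17}
B ∪ A = {5, 6, 7, 8, 9, 10, 12, 13, 15, 16, 17}
(B ∪ A) ∖ C = {5, 6, 7, 8, 9, 12, 16, 17}
(B ∖ A) ∩ ((B ∪ A) ∖ C) = {5, 7, 17}
B Δ ((B ∖ A) ∩ ((B ∪ A) ∖ C)) = {6, 8, 9, 10, 15, 16}
|B Δ ((B ∖ A) ∩ ((B ∪ A) ∖ C))| = 6

6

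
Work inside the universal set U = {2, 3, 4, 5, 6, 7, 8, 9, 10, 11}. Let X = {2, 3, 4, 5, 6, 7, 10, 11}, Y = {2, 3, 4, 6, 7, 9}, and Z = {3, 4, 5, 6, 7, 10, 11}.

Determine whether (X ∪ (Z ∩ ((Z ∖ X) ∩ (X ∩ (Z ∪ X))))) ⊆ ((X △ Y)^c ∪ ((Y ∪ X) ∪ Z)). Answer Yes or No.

Z ∖ X = {}
Z ∪ X = {2, 3, 4, 5, 6, 7, 10, 11}
X ∩ (Z ∪ X) = {2, 3, 4, 5, 6, 7, 10, 11}
(Z ∖ X) ∩ (X ∩ (Z ∪ X)) = {}
Z ∩ ((Z ∖ X) ∩ (X ∩ (Z ∪ X))) = {}
X ∪ (Z ∩ ((Z ∖ X) ∩ (X ∩ (Z ∪ X)))) = {2, 3, 4, 5, 6, 7, 10, 11}
X △ Y = {5, 9, 10, 11}
(X △ Y)^c = {2, 3, 4, 6, 7, 8}
Y ∪ X = {2, 3, 4, 5, 6, 7, 9, 10, 11}
(Y ∪ X) ∪ Z = {2, 3, 4, 5, 6, 7, 9, 10, 11}
(X △ Y)^c ∪ ((Y ∪ X) ∪ Z) = {2, 3, 4, 5, 6, 7, 8, 9, 10, 11}
Every element of {2, 3, 4, 5, 6, 7, 10, 11} is in {2, 3, 4, 5, 6, 7, 8, 9, 10, 11}, so X ∪ (Z ∩ ((Z ∖ X) ∩ (X ∩ (Z ∪ X)))) ⊆ (X △ Y)^c ∪ ((Y ∪ X) ∪ Z).

Yes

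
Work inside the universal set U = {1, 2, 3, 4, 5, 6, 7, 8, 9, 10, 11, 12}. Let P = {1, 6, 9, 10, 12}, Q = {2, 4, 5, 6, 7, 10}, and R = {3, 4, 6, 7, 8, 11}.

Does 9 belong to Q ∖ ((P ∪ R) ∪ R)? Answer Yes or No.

No

9 ∈ P and 9 ∉ R, so 9 ∈ P ∪ R
9 ∈ (P ∪ R) and 9 ∉ R, so 9 ∈ (P ∪ R) ∪ R
9 ∉ Q and 9 ∈ ((P ∪ R) ∪ R), so 9 ∉ Q ∖ ((P ∪ R) ∪ R)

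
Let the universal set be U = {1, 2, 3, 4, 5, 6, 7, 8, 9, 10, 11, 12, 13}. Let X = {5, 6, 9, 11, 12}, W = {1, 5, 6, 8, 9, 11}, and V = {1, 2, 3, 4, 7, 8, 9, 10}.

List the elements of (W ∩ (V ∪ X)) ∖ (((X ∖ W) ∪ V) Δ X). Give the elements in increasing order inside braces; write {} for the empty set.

{9}

V ∪ X = {1, 2, 3, 4, 5, 6, 7, 8, 9, 10, 11, 12}
W ∩ (V ∪ X) = {1, 5, 6, 8, 9, 11}
X ∖ W = {12}
(X ∖ W) ∪ V = {1, 2, 3, 4, 7, 8, 9, 10, 12}
((X ∖ W) ∪ V) Δ X = {1, 2, 3, 4, 5, 6, 7, 8, 10, 11}
(W ∩ (V ∪ X)) ∖ (((X ∖ W) ∪ V) Δ X) = {9}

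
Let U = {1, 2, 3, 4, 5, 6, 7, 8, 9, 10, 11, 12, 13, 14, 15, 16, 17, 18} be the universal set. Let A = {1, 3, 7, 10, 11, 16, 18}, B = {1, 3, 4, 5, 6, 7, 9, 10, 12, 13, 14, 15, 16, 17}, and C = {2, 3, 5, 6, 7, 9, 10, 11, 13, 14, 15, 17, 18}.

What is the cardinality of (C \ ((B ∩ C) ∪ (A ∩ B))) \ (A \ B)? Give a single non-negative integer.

B ∩ C = {3, 5, 6, 7, 9, 10, 13, 14, 15, 17}
A ∩ B = {1, 3, 7, 10, 16}
(B ∩ C) ∪ (A ∩ B) = {1, 3, 5, 6, 7, 9, 10, 13, 14, 15, 16, 17}
C \ ((B ∩ C) ∪ (A ∩ B)) = {2, 11, 18}
A \ B = {11, 18}
(C \ ((B ∩ C) ∪ (A ∩ B))) \ (A \ B) = {2}
|(C \ ((B ∩ C) ∪ (A ∩ B))) \ (A \ B)| = 1

1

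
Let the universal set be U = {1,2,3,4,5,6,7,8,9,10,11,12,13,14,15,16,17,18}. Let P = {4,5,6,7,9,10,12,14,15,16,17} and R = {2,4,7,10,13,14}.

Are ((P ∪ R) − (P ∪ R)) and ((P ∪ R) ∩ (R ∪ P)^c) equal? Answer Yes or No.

Yes

P ∪ R = {2,4,5,6,7,9,10,12,13,14,15,16,17}
(P ∪ R) − (P ∪ R) = {}
R ∪ P = {2,4,5,6,7,9,10,12,13,14,15,16,17}
(R ∪ P)^c = {1,3,8,11,18}
(P ∪ R) ∩ (R ∪ P)^c = {}
Both equal {}, so (P ∪ R) − (P ∪ R) = (P ∪ R) ∩ (R ∪ P)^c.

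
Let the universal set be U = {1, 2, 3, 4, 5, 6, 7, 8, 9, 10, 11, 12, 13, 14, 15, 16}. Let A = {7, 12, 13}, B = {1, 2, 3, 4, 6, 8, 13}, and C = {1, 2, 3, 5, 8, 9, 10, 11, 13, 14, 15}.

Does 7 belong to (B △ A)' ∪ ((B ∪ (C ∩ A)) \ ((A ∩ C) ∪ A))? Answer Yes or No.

No

7 ∉ B and 7 ∈ A, so 7 ∈ B △ A
7 ∉ (B △ A)' since 7 ∈ (B △ A)
7 ∉ C and 7 ∈ A, so 7 ∉ C ∩ A
7 ∉ B and 7 ∉ (C ∩ A), so 7 ∉ B ∪ (C ∩ A)
7 ∈ A and 7 ∉ C, so 7 ∉ A ∩ C
7 ∉ (A ∩ C) and 7 ∈ A, so 7 ∈ (A ∩ C) ∪ A
7 ∉ (B ∪ (C ∩ A)) and 7 ∈ ((A ∩ C) ∪ A), so 7 ∉ (B ∪ (C ∩ A)) \ ((A ∩ C) ∪ A)
7 ∉ (B △ A)' and 7 ∉ ((B ∪ (C ∩ A)) \ ((A ∩ C) ∪ A)), so 7 ∉ (B △ A)' ∪ ((B ∪ (C ∩ A)) \ ((A ∩ C) ∪ A))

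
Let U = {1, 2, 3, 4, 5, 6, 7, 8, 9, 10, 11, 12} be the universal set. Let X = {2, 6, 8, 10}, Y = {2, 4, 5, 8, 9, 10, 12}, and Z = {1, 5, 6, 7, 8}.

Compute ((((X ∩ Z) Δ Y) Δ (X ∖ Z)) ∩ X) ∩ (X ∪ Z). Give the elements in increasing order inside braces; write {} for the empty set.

X ∩ Z = {6, 8}
(X ∩ Z) Δ Y = {2, 4, 5, 6, 9, 10, 12}
X ∖ Z = {2, 10}
((X ∩ Z) Δ Y) Δ (X ∖ Z) = {4, 5, 6, 9, 12}
(((X ∩ Z) Δ Y) Δ (X ∖ Z)) ∩ X = {6}
X ∪ Z = {1, 2, 5, 6, 7, 8, 10}
((((X ∩ Z) Δ Y) Δ (X ∖ Z)) ∩ X) ∩ (X ∪ Z) = {6}

{6}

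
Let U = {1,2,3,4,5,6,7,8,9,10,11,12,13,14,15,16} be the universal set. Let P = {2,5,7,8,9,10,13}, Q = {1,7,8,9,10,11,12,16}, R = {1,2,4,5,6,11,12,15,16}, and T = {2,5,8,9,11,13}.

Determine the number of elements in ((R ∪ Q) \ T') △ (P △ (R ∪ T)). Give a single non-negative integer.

R ∪ Q = {1,2,4,5,6,7,8,9,10,11,12,15,16}
T' = {1,3,4,6,7,10,12,14,15,16}
(R ∪ Q) \ T' = {2,5,8,9,11}
R ∪ T = {1,2,4,5,6,8,9,11,12,13,15,16}
P △ (R ∪ T) = {1,4,6,7,10,11,12,15,16}
((R ∪ Q) \ T') △ (P △ (R ∪ T)) = {1,2,4,5,6,7,8,9,10,12,15,16}
|((R ∪ Q) \ T') △ (P △ (R ∪ T))| = 12

12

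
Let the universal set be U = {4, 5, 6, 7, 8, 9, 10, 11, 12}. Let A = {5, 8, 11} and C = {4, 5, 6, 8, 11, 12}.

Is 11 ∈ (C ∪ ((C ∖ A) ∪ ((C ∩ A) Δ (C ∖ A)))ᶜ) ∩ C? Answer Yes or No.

Yes

11 ∈ C and 11 ∈ A, so 11 ∉ C ∖ A
11 ∈ C and 11 ∈ A, so 11 ∈ C ∩ A
11 ∈ C and 11 ∈ A, so 11 ∉ C ∖ A
11 ∈ (C ∩ A) and 11 ∉ (C ∖ A), so 11 ∈ (C ∩ A) Δ (C ∖ A)
11 ∉ (C ∖ A) and 11 ∈ ((C ∩ A) Δ (C ∖ A)), so 11 ∈ (C ∖ A) ∪ ((C ∩ A) Δ (C ∖ A))
11 ∉ ((C ∖ A) ∪ ((C ∩ A) Δ (C ∖ A)))ᶜ since 11 ∈ ((C ∖ A) ∪ ((C ∩ A) Δ (C ∖ A)))
11 ∈ C and 11 ∉ ((C ∖ A) ∪ ((C ∩ A) Δ (C ∖ A)))ᶜ, so 11 ∈ C ∪ ((C ∖ A) ∪ ((C ∩ A) Δ (C ∖ A)))ᶜ
11 ∈ (C ∪ ((C ∖ A) ∪ ((C ∩ A) Δ (C ∖ A)))ᶜ) and 11 ∈ C, so 11 ∈ (C ∪ ((C ∖ A) ∪ ((C ∩ A) Δ (C ∖ A)))ᶜ) ∩ C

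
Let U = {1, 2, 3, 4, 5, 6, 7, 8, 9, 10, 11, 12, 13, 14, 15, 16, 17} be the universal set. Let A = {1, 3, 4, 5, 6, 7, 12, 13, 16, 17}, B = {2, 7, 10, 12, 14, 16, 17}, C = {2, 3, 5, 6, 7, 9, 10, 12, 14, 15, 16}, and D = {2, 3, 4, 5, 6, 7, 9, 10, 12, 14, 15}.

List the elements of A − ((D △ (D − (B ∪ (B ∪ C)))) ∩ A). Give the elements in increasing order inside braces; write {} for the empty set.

B ∪ C = {2, 3, 5, 6, 7, 9, 10, 12, 14, 15, 16, 17}
B ∪ (B ∪ C) = {2, 3, 5, 6, 7, 9, 10, 12, 14, 15, 16, 17}
D − (B ∪ (B ∪ C)) = {4}
D △ (D − (B ∪ (B ∪ C))) = {2, 3, 5, 6, 7, 9, 10, 12, 14, 15}
(D △ (D − (B ∪ (B ∪ C)))) ∩ A = {3, 5, 6, 7, 12}
A − ((D △ (D − (B ∪ (B ∪ C)))) ∩ A) = {1, 4, 13, 16, 17}

{1, 4, 13, 16, 17}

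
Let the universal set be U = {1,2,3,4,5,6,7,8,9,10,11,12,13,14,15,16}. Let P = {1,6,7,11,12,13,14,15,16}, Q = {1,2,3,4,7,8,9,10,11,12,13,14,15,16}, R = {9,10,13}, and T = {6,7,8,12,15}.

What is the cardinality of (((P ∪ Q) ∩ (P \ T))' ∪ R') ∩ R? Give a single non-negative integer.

P ∪ Q = {1,2,3,4,6,7,8,9,10,11,12,13,14,15,16}
P \ T = {1,11,13,14,16}
(P ∪ Q) ∩ (P \ T) = {1,11,13,14,16}
((P ∪ Q) ∩ (P \ T))' = {2,3,4,5,6,7,8,9,10,12,15}
R' = {1,2,3,4,5,6,7,8,11,12,14,15,16}
((P ∪ Q) ∩ (P \ T))' ∪ R' = {1,2,3,4,5,6,7,8,9,10,11,12,14,15,16}
(((P ∪ Q) ∩ (P \ T))' ∪ R') ∩ R = {9,10}
|(((P ∪ Q) ∩ (P \ T))' ∪ R') ∩ R| = 2

2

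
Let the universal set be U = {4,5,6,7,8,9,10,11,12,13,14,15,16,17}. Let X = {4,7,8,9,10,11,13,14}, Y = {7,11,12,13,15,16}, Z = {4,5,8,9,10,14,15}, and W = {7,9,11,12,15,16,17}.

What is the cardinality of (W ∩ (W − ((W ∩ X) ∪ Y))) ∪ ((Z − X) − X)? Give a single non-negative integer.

3

W ∩ X = {7,9,11}
(W ∩ X) ∪ Y = {7,9,11,12,13,15,16}
W − ((W ∩ X) ∪ Y) = {17}
W ∩ (W − ((W ∩ X) ∪ Y)) = {17}
Z − X = {5,15}
(Z − X) − X = {5,15}
(W ∩ (W − ((W ∩ X) ∪ Y))) ∪ ((Z − X) − X) = {5,15,17}
|(W ∩ (W − ((W ∩ X) ∪ Y))) ∪ ((Z − X) − X)| = 3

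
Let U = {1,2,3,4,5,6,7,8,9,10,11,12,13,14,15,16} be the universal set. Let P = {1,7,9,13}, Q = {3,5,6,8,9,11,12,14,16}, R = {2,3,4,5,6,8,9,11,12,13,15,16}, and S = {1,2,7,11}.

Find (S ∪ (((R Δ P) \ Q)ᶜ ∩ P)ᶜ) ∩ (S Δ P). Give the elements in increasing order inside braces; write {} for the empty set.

R Δ P = {1,2,3,4,5,6,7,8,11,12,15,16}
(R Δ P) \ Q = {1,2,4,7,15}
((R Δ P) \ Q)ᶜ = {3,5,6,8,9,10,11,12,13,14,16}
((R Δ P) \ Q)ᶜ ∩ P = {9,13}
(((R Δ P) \ Q)ᶜ ∩ P)ᶜ = {1,2,3,4,5,6,7,8,10,11,12,14,15,16}
S ∪ (((R Δ P) \ Q)ᶜ ∩ P)ᶜ = {1,2,3,4,5,6,7,8,10,11,12,14,15,16}
S Δ P = {2,9,11,13}
(S ∪ (((R Δ P) \ Q)ᶜ ∩ P)ᶜ) ∩ (S Δ P) = {2,11}

{2,11}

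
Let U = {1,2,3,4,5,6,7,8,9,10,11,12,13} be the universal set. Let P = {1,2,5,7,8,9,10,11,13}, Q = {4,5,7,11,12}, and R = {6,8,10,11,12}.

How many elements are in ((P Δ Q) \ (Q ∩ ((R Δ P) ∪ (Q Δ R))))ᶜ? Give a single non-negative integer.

7

P Δ Q = {1,2,4,8,9,10,12,13}
R Δ P = {1,2,5,6,7,9,12,13}
Q Δ R = {4,5,6,7,8,10}
(R Δ P) ∪ (Q Δ R) = {1,2,4,5,6,7,8,9,10,12,13}
Q ∩ ((R Δ P) ∪ (Q Δ R)) = {4,5,7,12}
(P Δ Q) \ (Q ∩ ((R Δ P) ∪ (Q Δ R))) = {1,2,8,9,10,13}
((P Δ Q) \ (Q ∩ ((R Δ P) ∪ (Q Δ R))))ᶜ = {3,4,5,6,7,11,12}
|((P Δ Q) \ (Q ∩ ((R Δ P) ∪ (Q Δ R))))ᶜ| = 7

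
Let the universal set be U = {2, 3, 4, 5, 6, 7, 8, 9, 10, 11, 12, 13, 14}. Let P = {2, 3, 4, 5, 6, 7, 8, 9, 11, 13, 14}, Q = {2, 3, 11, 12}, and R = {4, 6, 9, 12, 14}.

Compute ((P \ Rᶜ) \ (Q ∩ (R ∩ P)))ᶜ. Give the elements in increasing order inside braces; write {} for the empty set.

{2, 3, 5, 7, 8, 10, 11, 12, 13}

Rᶜ = {2, 3, 5, 7, 8, 10, 11, 13}
P \ Rᶜ = {4, 6, 9, 14}
R ∩ P = {4, 6, 9, 14}
Q ∩ (R ∩ P) = {}
(P \ Rᶜ) \ (Q ∩ (R ∩ P)) = {4, 6, 9, 14}
((P \ Rᶜ) \ (Q ∩ (R ∩ P)))ᶜ = {2, 3, 5, 7, 8, 10, 11, 12, 13}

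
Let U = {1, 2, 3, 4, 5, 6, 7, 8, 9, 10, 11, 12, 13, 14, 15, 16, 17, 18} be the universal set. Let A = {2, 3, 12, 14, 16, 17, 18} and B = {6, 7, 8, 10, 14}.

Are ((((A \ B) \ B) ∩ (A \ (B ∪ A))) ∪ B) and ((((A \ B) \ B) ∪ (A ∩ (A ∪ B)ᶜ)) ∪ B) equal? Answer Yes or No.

No

A \ B = {2, 3, 12, 16, 17, 18}
(A \ B) \ B = {2, 3, 12, 16, 17, 18}
B ∪ A = {2, 3, 6, 7, 8, 10, 12, 14, 16, 17, 18}
A \ (B ∪ A) = {}
((A \ B) \ B) ∩ (A \ (B ∪ A)) = {}
(((A \ B) \ B) ∩ (A \ (B ∪ A))) ∪ B = {6, 7, 8, 10, 14}
A ∪ B = {2, 3, 6, 7, 8, 10, 12, 14, 16, 17, 18}
(A ∪ B)ᶜ = {1, 4, 5, 9, 11, 13, 15}
A ∩ (A ∪ B)ᶜ = {}
((A \ B) \ B) ∪ (A ∩ (A ∪ B)ᶜ) = {2, 3, 12, 16, 17, 18}
(((A \ B) \ B) ∪ (A ∩ (A ∪ B)ᶜ)) ∪ B = {2, 3, 6, 7, 8, 10, 12, 14, 16, 17, 18}
2 ∈ (((A \ B) \ B) ∪ (A ∩ (A ∪ B)ᶜ)) ∪ B but 2 ∉ (((A \ B) \ B) ∩ (A \ (B ∪ A))) ∪ B, so they differ.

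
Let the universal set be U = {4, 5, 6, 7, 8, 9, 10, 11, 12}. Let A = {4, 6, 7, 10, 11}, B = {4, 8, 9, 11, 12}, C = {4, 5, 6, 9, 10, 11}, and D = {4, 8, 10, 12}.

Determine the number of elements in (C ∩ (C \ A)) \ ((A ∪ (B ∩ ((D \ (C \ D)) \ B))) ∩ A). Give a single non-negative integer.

C \ A = {5, 9}
C ∩ (C \ A) = {5, 9}
C \ D = {5, 6, 9, 11}
D \ (C \ D) = {4, 8, 10, 12}
(D \ (C \ D)) \ B = {10}
B ∩ ((D \ (C \ D)) \ B) = {}
A ∪ (B ∩ ((D \ (C \ D)) \ B)) = {4, 6, 7, 10, 11}
(A ∪ (B ∩ ((D \ (C \ D)) \ B))) ∩ A = {4, 6, 7, 10, 11}
(C ∩ (C \ A)) \ ((A ∪ (B ∩ ((D \ (C \ D)) \ B))) ∩ A) = {5, 9}
|(C ∩ (C \ A)) \ ((A ∪ (B ∩ ((D \ (C \ D)) \ B))) ∩ A)| = 2

2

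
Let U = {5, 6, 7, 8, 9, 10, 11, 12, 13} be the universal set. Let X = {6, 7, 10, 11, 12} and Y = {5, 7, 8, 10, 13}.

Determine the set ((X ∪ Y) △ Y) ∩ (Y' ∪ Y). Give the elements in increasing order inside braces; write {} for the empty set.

X ∪ Y = {5, 6, 7, 8, 10, 11, 12, 13}
(X ∪ Y) △ Y = {6, 11, 12}
Y' = {6, 9, 11, 12}
Y' ∪ Y = {5, 6, 7, 8, 9, 10, 11, 12, 13}
((X ∪ Y) △ Y) ∩ (Y' ∪ Y) = {6, 11, 12}

{6, 11, 12}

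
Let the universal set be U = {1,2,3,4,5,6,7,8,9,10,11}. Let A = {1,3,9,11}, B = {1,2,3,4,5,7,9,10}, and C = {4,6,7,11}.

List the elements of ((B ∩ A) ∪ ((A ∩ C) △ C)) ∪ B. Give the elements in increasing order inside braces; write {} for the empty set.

B ∩ A = {1,3,9}
A ∩ C = {11}
(A ∩ C) △ C = {4,6,7}
(B ∩ A) ∪ ((A ∩ C) △ C) = {1,3,4,6,7,9}
((B ∩ A) ∪ ((A ∩ C) △ C)) ∪ B = {1,2,3,4,5,6,7,9,10}

{1,2,3,4,5,6,7,9,10}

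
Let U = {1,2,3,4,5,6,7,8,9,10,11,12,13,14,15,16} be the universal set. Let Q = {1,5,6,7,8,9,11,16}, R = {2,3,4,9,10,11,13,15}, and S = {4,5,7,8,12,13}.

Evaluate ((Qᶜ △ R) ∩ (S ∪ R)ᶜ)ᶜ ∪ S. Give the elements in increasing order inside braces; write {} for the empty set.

Qᶜ = {2,3,4,10,12,13,14,15}
Qᶜ △ R = {9,11,12,14}
S ∪ R = {2,3,4,5,7,8,9,10,11,12,13,15}
(S ∪ R)ᶜ = {1,6,14,16}
(Qᶜ △ R) ∩ (S ∪ R)ᶜ = {14}
((Qᶜ △ R) ∩ (S ∪ R)ᶜ)ᶜ = {1,2,3,4,5,6,7,8,9,10,11,12,13,15,16}
((Qᶜ △ R) ∩ (S ∪ R)ᶜ)ᶜ ∪ S = {1,2,3,4,5,6,7,8,9,10,11,12,13,15,16}

{1,2,3,4,5,6,7,8,9,10,11,12,13,15,16}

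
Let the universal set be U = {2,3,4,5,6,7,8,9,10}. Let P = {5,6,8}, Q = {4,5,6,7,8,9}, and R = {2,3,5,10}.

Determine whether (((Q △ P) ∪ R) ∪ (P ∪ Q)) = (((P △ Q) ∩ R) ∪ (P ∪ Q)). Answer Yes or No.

No

Q △ P = {4,7,9}
(Q △ P) ∪ R = {2,3,4,5,7,9,10}
P ∪ Q = {4,5,6,7,8,9}
((Q △ P) ∪ R) ∪ (P ∪ Q) = {2,3,4,5,6,7,8,9,10}
P △ Q = {4,7,9}
(P △ Q) ∩ R = {}
((P △ Q) ∩ R) ∪ (P ∪ Q) = {4,5,6,7,8,9}
2 ∈ ((Q △ P) ∪ R) ∪ (P ∪ Q) but 2 ∉ ((P △ Q) ∩ R) ∪ (P ∪ Q), so they differ.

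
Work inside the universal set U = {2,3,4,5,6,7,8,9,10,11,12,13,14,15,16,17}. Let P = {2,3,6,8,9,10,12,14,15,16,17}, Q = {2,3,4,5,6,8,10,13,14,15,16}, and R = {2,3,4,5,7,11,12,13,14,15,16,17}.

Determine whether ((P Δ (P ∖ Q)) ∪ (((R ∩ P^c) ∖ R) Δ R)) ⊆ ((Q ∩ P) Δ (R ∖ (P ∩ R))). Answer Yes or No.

No

P ∖ Q = {9,12,17}
P Δ (P ∖ Q) = {2,3,6,8,10,14,15,16}
P^c = {4,5,7,11,13}
R ∩ P^c = {4,5,7,11,13}
(R ∩ P^c) ∖ R = {}
((R ∩ P^c) ∖ R) Δ R = {2,3,4,5,7,11,12,13,14,15,16,17}
(P Δ (P ∖ Q)) ∪ (((R ∩ P^c) ∖ R) Δ R) = {2,3,4,5,6,7,8,10,11,12,13,14,15,16,17}
Q ∩ P = {2,3,6,8,10,14,15,16}
P ∩ R = {2,3,12,14,15,16,17}
R ∖ (P ∩ R) = {4,5,7,11,13}
(Q ∩ P) Δ (R ∖ (P ∩ R)) = {2,3,4,5,6,7,8,10,11,13,14,15,16}
12 ∈ (P Δ (P ∖ Q)) ∪ (((R ∩ P^c) ∖ R) Δ R) but 12 ∉ (Q ∩ P) Δ (R ∖ (P ∩ R)), so the inclusion fails.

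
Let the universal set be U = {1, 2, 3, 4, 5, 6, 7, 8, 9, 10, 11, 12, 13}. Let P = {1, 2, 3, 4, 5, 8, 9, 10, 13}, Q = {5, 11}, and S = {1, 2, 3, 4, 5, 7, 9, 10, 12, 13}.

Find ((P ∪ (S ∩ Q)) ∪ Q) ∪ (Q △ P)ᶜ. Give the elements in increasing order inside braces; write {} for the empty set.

S ∩ Q = {5}
P ∪ (S ∩ Q) = {1, 2, 3, 4, 5, 8, 9, 10, 13}
(P ∪ (S ∩ Q)) ∪ Q = {1, 2, 3, 4, 5, 8, 9, 10, 11, 13}
Q △ P = {1, 2, 3, 4, 8, 9, 10, 11, 13}
(Q △ P)ᶜ = {5, 6, 7, 12}
((P ∪ (S ∩ Q)) ∪ Q) ∪ (Q △ P)ᶜ = {1, 2, 3, 4, 5, 6, 7, 8, 9, 10, 11, 12, 13}

{1, 2, 3, 4, 5, 6, 7, 8, 9, 10, 11, 12, 13}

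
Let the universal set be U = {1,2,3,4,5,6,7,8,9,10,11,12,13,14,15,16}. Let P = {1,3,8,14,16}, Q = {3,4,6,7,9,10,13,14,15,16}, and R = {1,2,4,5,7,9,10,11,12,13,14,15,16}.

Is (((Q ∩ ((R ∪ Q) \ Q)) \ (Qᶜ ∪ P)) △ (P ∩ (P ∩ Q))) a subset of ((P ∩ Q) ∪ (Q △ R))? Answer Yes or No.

Yes

R ∪ Q = {1,2,3,4,5,6,7,9,10,11,12,13,14,15,16}
(R ∪ Q) \ Q = {1,2,5,11,12}
Q ∩ ((R ∪ Q) \ Q) = {}
Qᶜ = {1,2,5,8,11,12}
Qᶜ ∪ P = {1,2,3,5,8,11,12,14,16}
(Q ∩ ((R ∪ Q) \ Q)) \ (Qᶜ ∪ P) = {}
P ∩ Q = {3,14,16}
P ∩ (P ∩ Q) = {3,14,16}
((Q ∩ ((R ∪ Q) \ Q)) \ (Qᶜ ∪ P)) △ (P ∩ (P ∩ Q)) = {3,14,16}
Q △ R = {1,2,3,5,6,11,12}
(P ∩ Q) ∪ (Q △ R) = {1,2,3,5,6,11,12,14,16}
Every element of {3,14,16} is in {1,2,3,5,6,11,12,14,16}, so ((Q ∩ ((R ∪ Q) \ Q)) \ (Qᶜ ∪ P)) △ (P ∩ (P ∩ Q)) ⊆ (P ∩ Q) ∪ (Q △ R).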